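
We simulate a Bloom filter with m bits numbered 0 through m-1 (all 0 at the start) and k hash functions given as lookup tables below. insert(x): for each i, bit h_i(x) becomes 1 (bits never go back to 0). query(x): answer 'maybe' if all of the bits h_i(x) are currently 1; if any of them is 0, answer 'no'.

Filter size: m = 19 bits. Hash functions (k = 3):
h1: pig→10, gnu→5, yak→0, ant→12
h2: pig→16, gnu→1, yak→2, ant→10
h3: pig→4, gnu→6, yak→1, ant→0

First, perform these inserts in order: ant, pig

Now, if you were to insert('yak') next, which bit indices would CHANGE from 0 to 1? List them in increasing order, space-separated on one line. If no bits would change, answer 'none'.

Start: bits=0000000000000000000
After insert 'ant': sets bits 0 10 12 -> bits=1000000000101000000
After insert 'pig': sets bits 4 10 16 -> bits=1000100000101000100
insert 'yak' would touch bits 0 1 2; currently bit0=1, bit1=0, bit2=0
Bits that are 0 among those (would change 0->1): 1 2

Answer: 1 2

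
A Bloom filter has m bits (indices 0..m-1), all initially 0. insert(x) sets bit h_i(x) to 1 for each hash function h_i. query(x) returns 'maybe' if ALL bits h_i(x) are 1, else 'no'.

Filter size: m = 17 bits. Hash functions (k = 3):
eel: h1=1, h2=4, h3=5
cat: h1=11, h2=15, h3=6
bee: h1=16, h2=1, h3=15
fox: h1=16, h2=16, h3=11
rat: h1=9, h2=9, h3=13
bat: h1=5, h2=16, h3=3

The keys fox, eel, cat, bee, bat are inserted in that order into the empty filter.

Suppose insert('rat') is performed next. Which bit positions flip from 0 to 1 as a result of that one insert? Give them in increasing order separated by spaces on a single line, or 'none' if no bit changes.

Answer: 9 13

Derivation:
Start: bits=00000000000000000
After insert 'fox': sets bits 11 16 -> bits=00000000000100001
After insert 'eel': sets bits 1 4 5 -> bits=01001100000100001
After insert 'cat': sets bits 6 11 15 -> bits=01001110000100011
After insert 'bee': sets bits 1 15 16 -> bits=01001110000100011
After insert 'bat': sets bits 3 5 16 -> bits=01011110000100011
insert 'rat' would touch bits 9 13; currently bit9=0, bit13=0
Bits that are 0 among those (would change 0->1): 9 13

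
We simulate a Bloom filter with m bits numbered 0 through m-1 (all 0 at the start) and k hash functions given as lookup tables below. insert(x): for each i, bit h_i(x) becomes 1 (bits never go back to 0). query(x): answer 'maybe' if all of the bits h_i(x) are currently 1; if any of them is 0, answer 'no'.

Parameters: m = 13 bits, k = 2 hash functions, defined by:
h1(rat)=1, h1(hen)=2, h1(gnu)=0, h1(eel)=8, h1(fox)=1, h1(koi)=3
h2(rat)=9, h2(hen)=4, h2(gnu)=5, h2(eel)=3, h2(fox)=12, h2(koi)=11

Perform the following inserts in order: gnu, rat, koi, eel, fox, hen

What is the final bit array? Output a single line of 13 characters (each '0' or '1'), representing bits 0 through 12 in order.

Start: bits=0000000000000
After insert 'gnu': sets bits 0 5 -> bits=1000010000000
After insert 'rat': sets bits 1 9 -> bits=1100010001000
After insert 'koi': sets bits 3 11 -> bits=1101010001010
After insert 'eel': sets bits 3 8 -> bits=1101010011010
After insert 'fox': sets bits 1 12 -> bits=1101010011011
After insert 'hen': sets bits 2 4 -> bits=1111110011011

Answer: 1111110011011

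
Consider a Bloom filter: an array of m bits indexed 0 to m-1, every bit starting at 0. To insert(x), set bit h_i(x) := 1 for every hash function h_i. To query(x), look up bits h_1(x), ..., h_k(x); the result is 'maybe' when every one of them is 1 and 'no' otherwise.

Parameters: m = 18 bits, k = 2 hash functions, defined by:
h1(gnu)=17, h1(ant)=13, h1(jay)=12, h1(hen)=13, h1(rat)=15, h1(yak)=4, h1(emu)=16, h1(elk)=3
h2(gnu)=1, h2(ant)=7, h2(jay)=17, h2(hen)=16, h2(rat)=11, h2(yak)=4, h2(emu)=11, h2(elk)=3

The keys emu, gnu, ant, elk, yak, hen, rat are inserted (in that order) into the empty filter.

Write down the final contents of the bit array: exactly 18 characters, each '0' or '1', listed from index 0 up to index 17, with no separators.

Start: bits=000000000000000000
After insert 'emu': sets bits 11 16 -> bits=000000000001000010
After insert 'gnu': sets bits 1 17 -> bits=010000000001000011
After insert 'ant': sets bits 7 13 -> bits=010000010001010011
After insert 'elk': sets bits 3 -> bits=010100010001010011
After insert 'yak': sets bits 4 -> bits=010110010001010011
After insert 'hen': sets bits 13 16 -> bits=010110010001010011
After insert 'rat': sets bits 11 15 -> bits=010110010001010111

Answer: 010110010001010111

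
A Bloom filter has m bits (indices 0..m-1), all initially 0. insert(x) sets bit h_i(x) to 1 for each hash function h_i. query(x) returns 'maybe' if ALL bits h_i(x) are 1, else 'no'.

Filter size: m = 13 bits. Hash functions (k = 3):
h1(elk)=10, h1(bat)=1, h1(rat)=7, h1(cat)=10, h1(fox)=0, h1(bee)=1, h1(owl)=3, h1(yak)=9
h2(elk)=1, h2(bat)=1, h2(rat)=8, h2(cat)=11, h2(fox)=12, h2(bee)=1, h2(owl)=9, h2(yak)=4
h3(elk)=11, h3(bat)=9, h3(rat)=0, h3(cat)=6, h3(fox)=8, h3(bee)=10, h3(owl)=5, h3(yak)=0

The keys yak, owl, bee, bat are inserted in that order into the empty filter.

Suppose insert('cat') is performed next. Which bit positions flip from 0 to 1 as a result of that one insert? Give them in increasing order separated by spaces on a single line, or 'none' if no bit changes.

Start: bits=0000000000000
After insert 'yak': sets bits 0 4 9 -> bits=1000100001000
After insert 'owl': sets bits 3 5 9 -> bits=1001110001000
After insert 'bee': sets bits 1 10 -> bits=1101110001100
After insert 'bat': sets bits 1 9 -> bits=1101110001100
insert 'cat' would touch bits 6 10 11; currently bit6=0, bit10=1, bit11=0
Bits that are 0 among those (would change 0->1): 6 11

Answer: 6 11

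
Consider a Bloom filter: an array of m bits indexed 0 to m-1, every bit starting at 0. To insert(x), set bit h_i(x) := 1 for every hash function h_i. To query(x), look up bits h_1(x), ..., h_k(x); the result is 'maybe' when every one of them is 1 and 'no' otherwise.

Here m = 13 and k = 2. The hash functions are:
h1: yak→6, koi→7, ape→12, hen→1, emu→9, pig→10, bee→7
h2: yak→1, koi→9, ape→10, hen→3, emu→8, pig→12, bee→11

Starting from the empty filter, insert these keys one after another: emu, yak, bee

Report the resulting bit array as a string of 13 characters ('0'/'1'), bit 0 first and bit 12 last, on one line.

Answer: 0100001111010

Derivation:
Start: bits=0000000000000
After insert 'emu': sets bits 8 9 -> bits=0000000011000
After insert 'yak': sets bits 1 6 -> bits=0100001011000
After insert 'bee': sets bits 7 11 -> bits=0100001111010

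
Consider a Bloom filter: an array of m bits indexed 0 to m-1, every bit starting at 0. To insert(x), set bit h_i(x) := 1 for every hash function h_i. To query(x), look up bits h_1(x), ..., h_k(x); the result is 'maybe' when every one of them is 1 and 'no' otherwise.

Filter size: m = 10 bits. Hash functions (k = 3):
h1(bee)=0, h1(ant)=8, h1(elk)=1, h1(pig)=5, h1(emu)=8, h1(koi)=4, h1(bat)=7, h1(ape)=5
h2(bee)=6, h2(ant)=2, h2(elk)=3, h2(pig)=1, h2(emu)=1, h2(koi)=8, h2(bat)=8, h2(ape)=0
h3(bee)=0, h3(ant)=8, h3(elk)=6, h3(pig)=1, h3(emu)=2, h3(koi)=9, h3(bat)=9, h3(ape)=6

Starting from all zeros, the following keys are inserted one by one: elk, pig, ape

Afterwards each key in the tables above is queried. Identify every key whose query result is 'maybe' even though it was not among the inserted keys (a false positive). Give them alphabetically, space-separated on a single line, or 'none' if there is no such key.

Answer: bee

Derivation:
Start: bits=0000000000
After insert 'elk': sets bits 1 3 6 -> bits=0101001000
After insert 'pig': sets bits 1 5 -> bits=0101011000
After insert 'ape': sets bits 0 5 6 -> bits=1101011000
Not inserted: ant bat bee emu koi — query each against bits=1101011000:
query ant: checks bit2=0, bit8=0 (has a 0) -> no => not a false positive
query bat: checks bit7=0, bit8=0, bit9=0 (has a 0) -> no => not a false positive
query bee: checks bit0=1, bit6=1 (all 1) -> maybe => FALSE POSITIVE
query emu: checks bit1=1, bit2=0, bit8=0 (has a 0) -> no => not a false positive
query koi: checks bit4=0, bit8=0, bit9=0 (has a 0) -> no => not a false positive
False positives (alphabetical): bee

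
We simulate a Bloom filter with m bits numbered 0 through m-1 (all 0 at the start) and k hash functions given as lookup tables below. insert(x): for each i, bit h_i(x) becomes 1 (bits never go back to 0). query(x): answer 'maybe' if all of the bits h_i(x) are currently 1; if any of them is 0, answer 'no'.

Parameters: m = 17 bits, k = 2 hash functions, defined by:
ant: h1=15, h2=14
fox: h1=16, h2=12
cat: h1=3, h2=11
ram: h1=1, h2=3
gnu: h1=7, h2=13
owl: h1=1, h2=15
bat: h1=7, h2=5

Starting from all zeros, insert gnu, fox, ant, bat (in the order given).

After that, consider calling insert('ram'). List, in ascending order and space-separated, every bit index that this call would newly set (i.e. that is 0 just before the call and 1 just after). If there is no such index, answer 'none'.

Answer: 1 3

Derivation:
Start: bits=00000000000000000
After insert 'gnu': sets bits 7 13 -> bits=00000001000001000
After insert 'fox': sets bits 12 16 -> bits=00000001000011001
After insert 'ant': sets bits 14 15 -> bits=00000001000011111
After insert 'bat': sets bits 5 7 -> bits=00000101000011111
insert 'ram' would touch bits 1 3; currently bit1=0, bit3=0
Bits that are 0 among those (would change 0->1): 1 3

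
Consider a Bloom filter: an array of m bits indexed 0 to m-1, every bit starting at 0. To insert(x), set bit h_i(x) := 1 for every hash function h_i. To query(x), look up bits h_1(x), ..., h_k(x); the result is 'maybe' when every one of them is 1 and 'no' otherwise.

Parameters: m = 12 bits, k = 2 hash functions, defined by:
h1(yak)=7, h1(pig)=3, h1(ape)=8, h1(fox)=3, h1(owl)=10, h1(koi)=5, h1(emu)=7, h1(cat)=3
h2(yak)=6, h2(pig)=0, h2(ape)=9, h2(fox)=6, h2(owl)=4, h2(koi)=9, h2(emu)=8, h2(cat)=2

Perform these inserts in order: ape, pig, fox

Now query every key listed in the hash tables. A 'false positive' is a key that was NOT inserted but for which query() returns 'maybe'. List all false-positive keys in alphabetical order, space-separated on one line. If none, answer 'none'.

Start: bits=000000000000
After insert 'ape': sets bits 8 9 -> bits=000000001100
After insert 'pig': sets bits 0 3 -> bits=100100001100
After insert 'fox': sets bits 3 6 -> bits=100100101100
Not inserted: cat emu koi owl yak — query each against bits=100100101100:
query cat: checks bit2=0, bit3=1 (has a 0) -> no => not a false positive
query emu: checks bit7=0, bit8=1 (has a 0) -> no => not a false positive
query koi: checks bit5=0, bit9=1 (has a 0) -> no => not a false positive
query owl: checks bit4=0, bit10=0 (has a 0) -> no => not a false positive
query yak: checks bit6=1, bit7=0 (has a 0) -> no => not a false positive
False positives (alphabetical): none

Answer: none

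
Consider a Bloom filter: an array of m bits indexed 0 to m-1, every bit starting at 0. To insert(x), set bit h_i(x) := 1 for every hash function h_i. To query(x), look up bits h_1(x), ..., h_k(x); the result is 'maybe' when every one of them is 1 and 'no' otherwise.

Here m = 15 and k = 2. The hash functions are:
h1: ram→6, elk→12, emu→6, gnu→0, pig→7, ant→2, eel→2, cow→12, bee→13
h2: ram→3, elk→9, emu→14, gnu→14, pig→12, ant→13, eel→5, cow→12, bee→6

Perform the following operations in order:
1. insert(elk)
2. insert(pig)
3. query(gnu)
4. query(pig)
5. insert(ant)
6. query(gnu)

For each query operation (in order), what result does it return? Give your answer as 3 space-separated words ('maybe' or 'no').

Answer: no maybe no

Derivation:
Start: bits=000000000000000
Op 1: insert elk -> sets bits 9 12 -> bits=000000000100100
Op 2: insert pig -> sets bits 7 12 -> bits=000000010100100
Op 3: query gnu -> checks bit0=0, bit14=0 (has a 0) -> no
Op 4: query pig -> checks bit7=1, bit12=1 (all 1) -> maybe
Op 5: insert ant -> sets bits 2 13 -> bits=001000010100110
Op 6: query gnu -> checks bit0=0, bit14=0 (has a 0) -> no
Query results in order: no maybe no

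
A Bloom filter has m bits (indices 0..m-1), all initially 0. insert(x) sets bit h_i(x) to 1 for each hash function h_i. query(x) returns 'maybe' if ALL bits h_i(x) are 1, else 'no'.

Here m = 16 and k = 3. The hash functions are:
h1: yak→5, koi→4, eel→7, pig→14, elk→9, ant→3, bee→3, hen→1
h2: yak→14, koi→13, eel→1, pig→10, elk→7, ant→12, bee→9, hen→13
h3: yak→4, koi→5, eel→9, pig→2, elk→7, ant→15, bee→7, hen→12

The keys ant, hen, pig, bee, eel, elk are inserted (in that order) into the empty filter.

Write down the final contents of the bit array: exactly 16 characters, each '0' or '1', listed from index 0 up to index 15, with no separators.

Start: bits=0000000000000000
After insert 'ant': sets bits 3 12 15 -> bits=0001000000001001
After insert 'hen': sets bits 1 12 13 -> bits=0101000000001101
After insert 'pig': sets bits 2 10 14 -> bits=0111000000101111
After insert 'bee': sets bits 3 7 9 -> bits=0111000101101111
After insert 'eel': sets bits 1 7 9 -> bits=0111000101101111
After insert 'elk': sets bits 7 9 -> bits=0111000101101111

Answer: 0111000101101111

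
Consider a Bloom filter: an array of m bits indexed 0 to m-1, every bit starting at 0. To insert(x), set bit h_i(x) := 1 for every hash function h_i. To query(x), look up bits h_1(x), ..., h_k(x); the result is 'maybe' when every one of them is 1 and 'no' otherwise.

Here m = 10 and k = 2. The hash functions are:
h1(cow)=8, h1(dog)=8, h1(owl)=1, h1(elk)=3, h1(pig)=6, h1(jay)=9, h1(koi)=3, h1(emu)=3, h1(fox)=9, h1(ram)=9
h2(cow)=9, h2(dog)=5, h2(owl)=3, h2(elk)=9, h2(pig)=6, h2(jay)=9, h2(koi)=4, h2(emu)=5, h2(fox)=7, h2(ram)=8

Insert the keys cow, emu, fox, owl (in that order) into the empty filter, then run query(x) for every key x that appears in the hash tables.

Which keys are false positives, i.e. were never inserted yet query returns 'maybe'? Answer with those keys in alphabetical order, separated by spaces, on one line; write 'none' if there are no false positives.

Start: bits=0000000000
After insert 'cow': sets bits 8 9 -> bits=0000000011
After insert 'emu': sets bits 3 5 -> bits=0001010011
After insert 'fox': sets bits 7 9 -> bits=0001010111
After insert 'owl': sets bits 1 3 -> bits=0101010111
Not inserted: dog elk jay koi pig ram — query each against bits=0101010111:
query dog: checks bit5=1, bit8=1 (all 1) -> maybe => FALSE POSITIVE
query elk: checks bit3=1, bit9=1 (all 1) -> maybe => FALSE POSITIVE
query jay: checks bit9=1 (all 1) -> maybe => FALSE POSITIVE
query koi: checks bit3=1, bit4=0 (has a 0) -> no => not a false positive
query pig: checks bit6=0 (has a 0) -> no => not a false positive
query ram: checks bit8=1, bit9=1 (all 1) -> maybe => FALSE POSITIVE
False positives (alphabetical): dog elk jay ram

Answer: dog elk jay ram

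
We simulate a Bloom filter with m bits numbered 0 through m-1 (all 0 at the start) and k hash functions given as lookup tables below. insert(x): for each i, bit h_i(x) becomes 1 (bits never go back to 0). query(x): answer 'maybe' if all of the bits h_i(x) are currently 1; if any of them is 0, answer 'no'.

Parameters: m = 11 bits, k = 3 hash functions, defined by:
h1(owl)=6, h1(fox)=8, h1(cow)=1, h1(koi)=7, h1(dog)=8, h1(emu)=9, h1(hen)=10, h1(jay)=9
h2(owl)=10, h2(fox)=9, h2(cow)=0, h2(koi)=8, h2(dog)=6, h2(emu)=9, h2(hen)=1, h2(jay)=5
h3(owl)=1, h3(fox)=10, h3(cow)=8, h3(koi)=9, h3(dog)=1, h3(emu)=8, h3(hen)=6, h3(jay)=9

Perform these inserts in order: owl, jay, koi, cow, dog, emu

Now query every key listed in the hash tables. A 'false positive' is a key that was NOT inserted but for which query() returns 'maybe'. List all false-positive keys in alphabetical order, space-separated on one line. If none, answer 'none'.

Start: bits=00000000000
After insert 'owl': sets bits 1 6 10 -> bits=01000010001
After insert 'jay': sets bits 5 9 -> bits=01000110011
After insert 'koi': sets bits 7 8 9 -> bits=01000111111
After insert 'cow': sets bits 0 1 8 -> bits=11000111111
After insert 'dog': sets bits 1 6 8 -> bits=11000111111
After insert 'emu': sets bits 8 9 -> bits=11000111111
Not inserted: fox hen — query each against bits=11000111111:
query fox: checks bit8=1, bit9=1, bit10=1 (all 1) -> maybe => FALSE POSITIVE
query hen: checks bit1=1, bit6=1, bit10=1 (all 1) -> maybe => FALSE POSITIVE
False positives (alphabetical): fox hen

Answer: fox hen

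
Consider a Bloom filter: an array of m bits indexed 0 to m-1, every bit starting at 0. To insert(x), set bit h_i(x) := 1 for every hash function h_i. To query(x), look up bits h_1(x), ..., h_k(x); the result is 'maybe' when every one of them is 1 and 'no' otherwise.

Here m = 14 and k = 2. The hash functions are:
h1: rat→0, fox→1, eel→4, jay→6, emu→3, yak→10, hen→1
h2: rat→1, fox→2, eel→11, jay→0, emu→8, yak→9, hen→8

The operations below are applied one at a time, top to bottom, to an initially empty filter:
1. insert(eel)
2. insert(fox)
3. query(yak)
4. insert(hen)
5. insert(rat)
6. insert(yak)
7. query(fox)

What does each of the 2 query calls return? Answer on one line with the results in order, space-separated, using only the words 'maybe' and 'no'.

Start: bits=00000000000000
Op 1: insert eel -> sets bits 4 11 -> bits=00001000000100
Op 2: insert fox -> sets bits 1 2 -> bits=01101000000100
Op 3: query yak -> checks bit9=0, bit10=0 (has a 0) -> no
Op 4: insert hen -> sets bits 1 8 -> bits=01101000100100
Op 5: insert rat -> sets bits 0 1 -> bits=11101000100100
Op 6: insert yak -> sets bits 9 10 -> bits=11101000111100
Op 7: query fox -> checks bit1=1, bit2=1 (all 1) -> maybe
Query results in order: no maybe

Answer: no maybe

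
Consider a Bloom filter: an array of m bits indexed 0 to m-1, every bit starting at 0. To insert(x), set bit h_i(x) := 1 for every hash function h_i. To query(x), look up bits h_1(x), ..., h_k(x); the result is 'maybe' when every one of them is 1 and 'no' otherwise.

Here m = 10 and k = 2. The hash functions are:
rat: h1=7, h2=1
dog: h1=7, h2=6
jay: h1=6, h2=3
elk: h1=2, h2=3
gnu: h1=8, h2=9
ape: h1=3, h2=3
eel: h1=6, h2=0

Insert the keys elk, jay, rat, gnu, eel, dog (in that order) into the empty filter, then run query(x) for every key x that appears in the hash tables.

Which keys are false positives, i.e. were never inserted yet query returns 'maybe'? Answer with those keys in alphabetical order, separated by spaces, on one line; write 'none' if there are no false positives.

Start: bits=0000000000
After insert 'elk': sets bits 2 3 -> bits=0011000000
After insert 'jay': sets bits 3 6 -> bits=0011001000
After insert 'rat': sets bits 1 7 -> bits=0111001100
After insert 'gnu': sets bits 8 9 -> bits=0111001111
After insert 'eel': sets bits 0 6 -> bits=1111001111
After insert 'dog': sets bits 6 7 -> bits=1111001111
Not inserted: ape — query each against bits=1111001111:
query ape: checks bit3=1 (all 1) -> maybe => FALSE POSITIVE
False positives (alphabetical): ape

Answer: ape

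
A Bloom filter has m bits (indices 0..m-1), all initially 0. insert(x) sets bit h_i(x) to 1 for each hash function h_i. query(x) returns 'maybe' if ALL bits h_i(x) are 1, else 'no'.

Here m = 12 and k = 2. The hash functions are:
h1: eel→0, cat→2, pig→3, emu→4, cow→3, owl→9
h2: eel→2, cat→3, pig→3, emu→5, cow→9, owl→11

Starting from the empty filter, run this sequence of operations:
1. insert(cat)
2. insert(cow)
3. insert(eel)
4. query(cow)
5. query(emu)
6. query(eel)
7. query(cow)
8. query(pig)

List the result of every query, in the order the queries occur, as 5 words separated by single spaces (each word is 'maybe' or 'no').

Start: bits=000000000000
Op 1: insert cat -> sets bits 2 3 -> bits=001100000000
Op 2: insert cow -> sets bits 3 9 -> bits=001100000100
Op 3: insert eel -> sets bits 0 2 -> bits=101100000100
Op 4: query cow -> checks bit3=1, bit9=1 (all 1) -> maybe
Op 5: query emu -> checks bit4=0, bit5=0 (has a 0) -> no
Op 6: query eel -> checks bit0=1, bit2=1 (all 1) -> maybe
Op 7: query cow -> checks bit3=1, bit9=1 (all 1) -> maybe
Op 8: query pig -> checks bit3=1 (all 1) -> maybe
Query results in order: maybe no maybe maybe maybe

Answer: maybe no maybe maybe maybe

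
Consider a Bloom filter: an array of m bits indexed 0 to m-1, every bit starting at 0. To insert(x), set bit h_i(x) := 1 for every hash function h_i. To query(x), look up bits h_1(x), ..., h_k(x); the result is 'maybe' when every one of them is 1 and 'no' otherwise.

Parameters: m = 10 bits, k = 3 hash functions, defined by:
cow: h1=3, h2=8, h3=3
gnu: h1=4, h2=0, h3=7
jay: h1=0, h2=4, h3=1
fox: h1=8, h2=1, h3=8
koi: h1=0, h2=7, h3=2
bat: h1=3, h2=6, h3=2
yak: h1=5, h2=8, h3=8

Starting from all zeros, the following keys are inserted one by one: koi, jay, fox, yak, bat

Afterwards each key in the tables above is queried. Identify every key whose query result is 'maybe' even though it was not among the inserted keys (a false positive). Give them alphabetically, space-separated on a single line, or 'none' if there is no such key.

Answer: cow gnu

Derivation:
Start: bits=0000000000
After insert 'koi': sets bits 0 2 7 -> bits=1010000100
After insert 'jay': sets bits 0 1 4 -> bits=1110100100
After insert 'fox': sets bits 1 8 -> bits=1110100110
After insert 'yak': sets bits 5 8 -> bits=1110110110
After insert 'bat': sets bits 2 3 6 -> bits=1111111110
Not inserted: cow gnu — query each against bits=1111111110:
query cow: checks bit3=1, bit8=1 (all 1) -> maybe => FALSE POSITIVE
query gnu: checks bit0=1, bit4=1, bit7=1 (all 1) -> maybe => FALSE POSITIVE
False positives (alphabetical): cow gnu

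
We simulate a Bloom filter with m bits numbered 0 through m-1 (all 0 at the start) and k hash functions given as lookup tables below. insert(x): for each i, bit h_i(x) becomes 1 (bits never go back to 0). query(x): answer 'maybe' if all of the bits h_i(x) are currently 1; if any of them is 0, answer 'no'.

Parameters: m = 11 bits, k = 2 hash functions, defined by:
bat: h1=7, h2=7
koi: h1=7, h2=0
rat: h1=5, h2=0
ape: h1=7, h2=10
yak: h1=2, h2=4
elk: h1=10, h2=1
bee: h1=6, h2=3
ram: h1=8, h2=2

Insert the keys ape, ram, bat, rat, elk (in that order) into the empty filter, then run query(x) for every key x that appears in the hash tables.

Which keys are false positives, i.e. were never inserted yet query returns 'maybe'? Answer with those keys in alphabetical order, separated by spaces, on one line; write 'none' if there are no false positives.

Answer: koi

Derivation:
Start: bits=00000000000
After insert 'ape': sets bits 7 10 -> bits=00000001001
After insert 'ram': sets bits 2 8 -> bits=00100001101
After insert 'bat': sets bits 7 -> bits=00100001101
After insert 'rat': sets bits 0 5 -> bits=10100101101
After insert 'elk': sets bits 1 10 -> bits=11100101101
Not inserted: bee koi yak — query each against bits=11100101101:
query bee: checks bit3=0, bit6=0 (has a 0) -> no => not a false positive
query koi: checks bit0=1, bit7=1 (all 1) -> maybe => FALSE POSITIVE
query yak: checks bit2=1, bit4=0 (has a 0) -> no => not a false positive
False positives (alphabetical): koi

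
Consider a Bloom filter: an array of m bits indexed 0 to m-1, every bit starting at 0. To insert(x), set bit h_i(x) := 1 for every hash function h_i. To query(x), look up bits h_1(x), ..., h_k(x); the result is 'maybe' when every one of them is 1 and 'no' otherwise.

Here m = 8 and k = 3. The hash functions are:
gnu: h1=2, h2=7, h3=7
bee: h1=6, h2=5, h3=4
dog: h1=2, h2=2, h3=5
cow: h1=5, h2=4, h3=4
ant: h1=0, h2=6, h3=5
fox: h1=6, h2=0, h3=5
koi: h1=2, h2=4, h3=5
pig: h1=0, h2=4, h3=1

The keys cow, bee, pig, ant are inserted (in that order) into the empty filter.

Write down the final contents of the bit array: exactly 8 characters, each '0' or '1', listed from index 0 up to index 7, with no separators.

Answer: 11001110

Derivation:
Start: bits=00000000
After insert 'cow': sets bits 4 5 -> bits=00001100
After insert 'bee': sets bits 4 5 6 -> bits=00001110
After insert 'pig': sets bits 0 1 4 -> bits=11001110
After insert 'ant': sets bits 0 5 6 -> bits=11001110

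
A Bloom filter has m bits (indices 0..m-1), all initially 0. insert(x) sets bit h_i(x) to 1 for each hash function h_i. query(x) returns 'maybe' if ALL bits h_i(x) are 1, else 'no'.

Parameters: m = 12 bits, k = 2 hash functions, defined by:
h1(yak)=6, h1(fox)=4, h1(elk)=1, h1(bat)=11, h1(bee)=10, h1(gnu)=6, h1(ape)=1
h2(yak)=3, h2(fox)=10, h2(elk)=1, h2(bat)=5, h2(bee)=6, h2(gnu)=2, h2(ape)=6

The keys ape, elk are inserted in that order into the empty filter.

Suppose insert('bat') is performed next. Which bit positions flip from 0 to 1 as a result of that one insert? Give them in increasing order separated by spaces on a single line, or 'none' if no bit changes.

Start: bits=000000000000
After insert 'ape': sets bits 1 6 -> bits=010000100000
After insert 'elk': sets bits 1 -> bits=010000100000
insert 'bat' would touch bits 5 11; currently bit5=0, bit11=0
Bits that are 0 among those (would change 0->1): 5 11

Answer: 5 11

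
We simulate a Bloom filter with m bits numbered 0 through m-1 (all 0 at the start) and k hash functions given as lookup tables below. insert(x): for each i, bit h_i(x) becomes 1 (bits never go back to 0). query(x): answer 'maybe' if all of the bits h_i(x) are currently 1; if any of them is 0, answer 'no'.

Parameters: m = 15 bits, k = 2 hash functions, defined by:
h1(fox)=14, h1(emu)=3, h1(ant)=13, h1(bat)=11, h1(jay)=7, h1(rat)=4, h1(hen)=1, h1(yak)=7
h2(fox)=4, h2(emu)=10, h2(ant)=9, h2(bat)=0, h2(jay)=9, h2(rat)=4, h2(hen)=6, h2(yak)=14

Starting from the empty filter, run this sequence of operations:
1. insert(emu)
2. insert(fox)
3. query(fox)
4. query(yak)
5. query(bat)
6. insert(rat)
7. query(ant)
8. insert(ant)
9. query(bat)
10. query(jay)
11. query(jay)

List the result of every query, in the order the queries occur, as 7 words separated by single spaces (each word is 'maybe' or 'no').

Start: bits=000000000000000
Op 1: insert emu -> sets bits 3 10 -> bits=000100000010000
Op 2: insert fox -> sets bits 4 14 -> bits=000110000010001
Op 3: query fox -> checks bit4=1, bit14=1 (all 1) -> maybe
Op 4: query yak -> checks bit7=0, bit14=1 (has a 0) -> no
Op 5: query bat -> checks bit0=0, bit11=0 (has a 0) -> no
Op 6: insert rat -> sets bits 4 -> bits=000110000010001
Op 7: query ant -> checks bit9=0, bit13=0 (has a 0) -> no
Op 8: insert ant -> sets bits 9 13 -> bits=000110000110011
Op 9: query bat -> checks bit0=0, bit11=0 (has a 0) -> no
Op 10: query jay -> checks bit7=0, bit9=1 (has a 0) -> no
Op 11: query jay -> checks bit7=0, bit9=1 (has a 0) -> no
Query results in order: maybe no no no no no no

Answer: maybe no no no no no no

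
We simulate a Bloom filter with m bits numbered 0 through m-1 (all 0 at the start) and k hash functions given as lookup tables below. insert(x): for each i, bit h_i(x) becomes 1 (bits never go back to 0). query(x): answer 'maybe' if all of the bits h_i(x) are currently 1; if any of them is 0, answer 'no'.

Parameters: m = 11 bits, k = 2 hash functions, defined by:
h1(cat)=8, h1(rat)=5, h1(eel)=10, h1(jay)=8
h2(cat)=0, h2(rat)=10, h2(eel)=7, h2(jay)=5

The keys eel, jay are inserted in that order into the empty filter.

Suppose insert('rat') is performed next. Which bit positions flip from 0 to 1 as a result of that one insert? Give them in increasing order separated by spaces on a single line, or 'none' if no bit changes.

Answer: none

Derivation:
Start: bits=00000000000
After insert 'eel': sets bits 7 10 -> bits=00000001001
After insert 'jay': sets bits 5 8 -> bits=00000101101
insert 'rat' would touch bits 5 10; currently bit5=1, bit10=1
Bits that are 0 among those (would change 0->1): none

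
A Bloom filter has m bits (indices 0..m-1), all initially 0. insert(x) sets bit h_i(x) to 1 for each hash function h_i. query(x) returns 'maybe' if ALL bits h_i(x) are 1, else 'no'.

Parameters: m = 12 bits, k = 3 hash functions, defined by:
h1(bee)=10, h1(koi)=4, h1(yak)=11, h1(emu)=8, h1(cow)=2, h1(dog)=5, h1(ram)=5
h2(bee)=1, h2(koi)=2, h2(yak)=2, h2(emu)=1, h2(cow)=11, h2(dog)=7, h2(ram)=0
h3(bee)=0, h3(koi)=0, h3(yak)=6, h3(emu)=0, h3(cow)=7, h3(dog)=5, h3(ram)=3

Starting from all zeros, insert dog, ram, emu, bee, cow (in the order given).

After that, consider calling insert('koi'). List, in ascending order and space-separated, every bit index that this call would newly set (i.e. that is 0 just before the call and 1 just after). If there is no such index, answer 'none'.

Answer: 4

Derivation:
Start: bits=000000000000
After insert 'dog': sets bits 5 7 -> bits=000001010000
After insert 'ram': sets bits 0 3 5 -> bits=100101010000
After insert 'emu': sets bits 0 1 8 -> bits=110101011000
After insert 'bee': sets bits 0 1 10 -> bits=110101011010
After insert 'cow': sets bits 2 7 11 -> bits=111101011011
insert 'koi' would touch bits 0 2 4; currently bit0=1, bit2=1, bit4=0
Bits that are 0 among those (would change 0->1): 4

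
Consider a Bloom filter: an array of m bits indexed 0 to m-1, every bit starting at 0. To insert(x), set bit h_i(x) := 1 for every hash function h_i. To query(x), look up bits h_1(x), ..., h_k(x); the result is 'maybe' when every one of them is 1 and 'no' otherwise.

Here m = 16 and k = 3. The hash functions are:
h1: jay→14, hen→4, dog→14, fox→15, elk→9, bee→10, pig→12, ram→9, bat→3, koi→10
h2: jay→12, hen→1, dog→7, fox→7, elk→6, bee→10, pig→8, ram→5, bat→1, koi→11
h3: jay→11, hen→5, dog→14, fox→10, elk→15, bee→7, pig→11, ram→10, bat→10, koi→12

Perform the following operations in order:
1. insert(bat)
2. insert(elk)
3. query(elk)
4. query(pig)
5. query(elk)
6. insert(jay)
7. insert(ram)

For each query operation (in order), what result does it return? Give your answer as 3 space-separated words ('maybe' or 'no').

Start: bits=0000000000000000
Op 1: insert bat -> sets bits 1 3 10 -> bits=0101000000100000
Op 2: insert elk -> sets bits 6 9 15 -> bits=0101001001100001
Op 3: query elk -> checks bit6=1, bit9=1, bit15=1 (all 1) -> maybe
Op 4: query pig -> checks bit8=0, bit11=0, bit12=0 (has a 0) -> no
Op 5: query elk -> checks bit6=1, bit9=1, bit15=1 (all 1) -> maybe
Op 6: insert jay -> sets bits 11 12 14 -> bits=0101001001111011
Op 7: insert ram -> sets bits 5 9 10 -> bits=0101011001111011
Query results in order: maybe no maybe

Answer: maybe no maybe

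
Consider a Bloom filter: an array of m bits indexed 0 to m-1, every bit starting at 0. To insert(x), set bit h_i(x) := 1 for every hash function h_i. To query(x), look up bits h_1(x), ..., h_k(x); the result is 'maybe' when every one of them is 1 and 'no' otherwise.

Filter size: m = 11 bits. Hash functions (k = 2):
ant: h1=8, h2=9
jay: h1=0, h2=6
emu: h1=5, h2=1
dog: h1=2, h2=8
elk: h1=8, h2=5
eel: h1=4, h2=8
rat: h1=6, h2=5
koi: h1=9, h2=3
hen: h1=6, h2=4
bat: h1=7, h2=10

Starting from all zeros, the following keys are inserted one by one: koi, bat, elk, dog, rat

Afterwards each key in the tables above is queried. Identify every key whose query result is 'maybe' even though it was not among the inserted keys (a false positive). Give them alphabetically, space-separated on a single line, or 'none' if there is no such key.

Start: bits=00000000000
After insert 'koi': sets bits 3 9 -> bits=00010000010
After insert 'bat': sets bits 7 10 -> bits=00010001011
After insert 'elk': sets bits 5 8 -> bits=00010101111
After insert 'dog': sets bits 2 8 -> bits=00110101111
After insert 'rat': sets bits 5 6 -> bits=00110111111
Not inserted: ant eel emu hen jay — query each against bits=00110111111:
query ant: checks bit8=1, bit9=1 (all 1) -> maybe => FALSE POSITIVE
query eel: checks bit4=0, bit8=1 (has a 0) -> no => not a false positive
query emu: checks bit1=0, bit5=1 (has a 0) -> no => not a false positive
query hen: checks bit4=0, bit6=1 (has a 0) -> no => not a false positive
query jay: checks bit0=0, bit6=1 (has a 0) -> no => not a false positive
False positives (alphabetical): ant

Answer: ant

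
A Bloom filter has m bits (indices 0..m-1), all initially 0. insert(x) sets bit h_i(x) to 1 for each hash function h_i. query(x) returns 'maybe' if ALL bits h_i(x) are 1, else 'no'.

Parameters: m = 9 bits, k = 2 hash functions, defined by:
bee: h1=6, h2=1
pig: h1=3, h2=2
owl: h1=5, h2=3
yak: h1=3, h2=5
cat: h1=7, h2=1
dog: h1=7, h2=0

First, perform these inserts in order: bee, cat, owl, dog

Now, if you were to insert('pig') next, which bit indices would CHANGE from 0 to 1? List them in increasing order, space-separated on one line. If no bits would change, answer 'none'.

Start: bits=000000000
After insert 'bee': sets bits 1 6 -> bits=010000100
After insert 'cat': sets bits 1 7 -> bits=010000110
After insert 'owl': sets bits 3 5 -> bits=010101110
After insert 'dog': sets bits 0 7 -> bits=110101110
insert 'pig' would touch bits 2 3; currently bit2=0, bit3=1
Bits that are 0 among those (would change 0->1): 2

Answer: 2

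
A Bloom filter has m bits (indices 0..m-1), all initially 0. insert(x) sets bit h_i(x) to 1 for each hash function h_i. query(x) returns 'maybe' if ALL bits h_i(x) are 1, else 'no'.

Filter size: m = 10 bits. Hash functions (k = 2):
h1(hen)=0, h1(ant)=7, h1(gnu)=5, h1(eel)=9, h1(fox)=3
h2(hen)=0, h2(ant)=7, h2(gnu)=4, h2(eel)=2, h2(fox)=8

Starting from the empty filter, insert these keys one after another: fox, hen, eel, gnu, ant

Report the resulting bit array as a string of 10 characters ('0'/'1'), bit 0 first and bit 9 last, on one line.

Start: bits=0000000000
After insert 'fox': sets bits 3 8 -> bits=0001000010
After insert 'hen': sets bits 0 -> bits=1001000010
After insert 'eel': sets bits 2 9 -> bits=1011000011
After insert 'gnu': sets bits 4 5 -> bits=1011110011
After insert 'ant': sets bits 7 -> bits=1011110111

Answer: 1011110111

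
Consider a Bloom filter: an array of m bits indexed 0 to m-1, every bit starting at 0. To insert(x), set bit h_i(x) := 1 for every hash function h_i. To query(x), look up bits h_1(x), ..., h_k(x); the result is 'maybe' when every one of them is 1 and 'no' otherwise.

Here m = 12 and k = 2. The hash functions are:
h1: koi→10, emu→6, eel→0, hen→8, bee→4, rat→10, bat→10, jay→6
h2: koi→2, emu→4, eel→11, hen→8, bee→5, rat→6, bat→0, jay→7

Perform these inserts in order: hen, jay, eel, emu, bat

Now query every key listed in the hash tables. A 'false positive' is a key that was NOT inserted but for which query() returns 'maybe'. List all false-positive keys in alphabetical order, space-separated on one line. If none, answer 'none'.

Start: bits=000000000000
After insert 'hen': sets bits 8 -> bits=000000001000
After insert 'jay': sets bits 6 7 -> bits=000000111000
After insert 'eel': sets bits 0 11 -> bits=100000111001
After insert 'emu': sets bits 4 6 -> bits=100010111001
After insert 'bat': sets bits 0 10 -> bits=100010111011
Not inserted: bee koi rat — query each against bits=100010111011:
query bee: checks bit4=1, bit5=0 (has a 0) -> no => not a false positive
query koi: checks bit2=0, bit10=1 (has a 0) -> no => not a false positive
query rat: checks bit6=1, bit10=1 (all 1) -> maybe => FALSE POSITIVE
False positives (alphabetical): rat

Answer: rat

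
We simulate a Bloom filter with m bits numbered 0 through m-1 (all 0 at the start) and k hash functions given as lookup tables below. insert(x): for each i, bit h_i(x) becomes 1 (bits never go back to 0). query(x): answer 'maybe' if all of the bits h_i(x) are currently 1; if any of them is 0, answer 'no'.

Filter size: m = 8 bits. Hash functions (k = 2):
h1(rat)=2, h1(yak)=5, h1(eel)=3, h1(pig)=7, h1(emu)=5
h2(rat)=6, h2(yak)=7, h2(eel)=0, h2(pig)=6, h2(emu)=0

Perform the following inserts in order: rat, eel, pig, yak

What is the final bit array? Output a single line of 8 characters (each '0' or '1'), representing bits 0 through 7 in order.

Start: bits=00000000
After insert 'rat': sets bits 2 6 -> bits=00100010
After insert 'eel': sets bits 0 3 -> bits=10110010
After insert 'pig': sets bits 6 7 -> bits=10110011
After insert 'yak': sets bits 5 7 -> bits=10110111

Answer: 10110111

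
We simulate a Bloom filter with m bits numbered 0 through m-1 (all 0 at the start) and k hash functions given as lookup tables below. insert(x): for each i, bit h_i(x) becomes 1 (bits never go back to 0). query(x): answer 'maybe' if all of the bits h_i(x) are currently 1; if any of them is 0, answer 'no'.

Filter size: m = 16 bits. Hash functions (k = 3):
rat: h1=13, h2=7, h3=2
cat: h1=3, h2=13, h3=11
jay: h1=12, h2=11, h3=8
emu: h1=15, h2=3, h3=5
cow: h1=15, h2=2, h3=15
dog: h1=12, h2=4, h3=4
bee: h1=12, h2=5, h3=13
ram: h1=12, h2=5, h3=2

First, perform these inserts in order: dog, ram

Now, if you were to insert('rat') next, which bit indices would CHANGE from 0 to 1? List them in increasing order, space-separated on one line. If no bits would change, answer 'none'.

Start: bits=0000000000000000
After insert 'dog': sets bits 4 12 -> bits=0000100000001000
After insert 'ram': sets bits 2 5 12 -> bits=0010110000001000
insert 'rat' would touch bits 2 7 13; currently bit2=1, bit7=0, bit13=0
Bits that are 0 among those (would change 0->1): 7 13

Answer: 7 13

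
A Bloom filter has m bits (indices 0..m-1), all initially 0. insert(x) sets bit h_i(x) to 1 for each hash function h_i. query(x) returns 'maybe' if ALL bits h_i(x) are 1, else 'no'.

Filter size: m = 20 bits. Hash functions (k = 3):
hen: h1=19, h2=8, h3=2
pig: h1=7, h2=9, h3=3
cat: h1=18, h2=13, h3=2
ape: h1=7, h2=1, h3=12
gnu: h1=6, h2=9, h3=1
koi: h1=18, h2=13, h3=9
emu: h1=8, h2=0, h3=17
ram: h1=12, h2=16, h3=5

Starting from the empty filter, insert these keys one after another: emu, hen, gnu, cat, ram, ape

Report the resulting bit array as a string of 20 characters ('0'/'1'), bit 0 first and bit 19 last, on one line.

Answer: 11100111110011001111

Derivation:
Start: bits=00000000000000000000
After insert 'emu': sets bits 0 8 17 -> bits=10000000100000000100
After insert 'hen': sets bits 2 8 19 -> bits=10100000100000000101
After insert 'gnu': sets bits 1 6 9 -> bits=11100010110000000101
After insert 'cat': sets bits 2 13 18 -> bits=11100010110001000111
After insert 'ram': sets bits 5 12 16 -> bits=11100110110011001111
After insert 'ape': sets bits 1 7 12 -> bits=11100111110011001111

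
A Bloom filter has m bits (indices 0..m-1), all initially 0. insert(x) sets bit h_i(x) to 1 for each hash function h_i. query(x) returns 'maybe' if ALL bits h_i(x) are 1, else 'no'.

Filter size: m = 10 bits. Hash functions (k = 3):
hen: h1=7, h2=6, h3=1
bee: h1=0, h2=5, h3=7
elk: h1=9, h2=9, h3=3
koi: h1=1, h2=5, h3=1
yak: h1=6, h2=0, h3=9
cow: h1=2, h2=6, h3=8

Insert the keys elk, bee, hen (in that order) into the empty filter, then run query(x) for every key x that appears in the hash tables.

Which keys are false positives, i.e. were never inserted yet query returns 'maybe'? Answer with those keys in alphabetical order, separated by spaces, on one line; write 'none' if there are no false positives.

Answer: koi yak

Derivation:
Start: bits=0000000000
After insert 'elk': sets bits 3 9 -> bits=0001000001
After insert 'bee': sets bits 0 5 7 -> bits=1001010101
After insert 'hen': sets bits 1 6 7 -> bits=1101011101
Not inserted: cow koi yak — query each against bits=1101011101:
query cow: checks bit2=0, bit6=1, bit8=0 (has a 0) -> no => not a false positive
query koi: checks bit1=1, bit5=1 (all 1) -> maybe => FALSE POSITIVE
query yak: checks bit0=1, bit6=1, bit9=1 (all 1) -> maybe => FALSE POSITIVE
False positives (alphabetical): koi yak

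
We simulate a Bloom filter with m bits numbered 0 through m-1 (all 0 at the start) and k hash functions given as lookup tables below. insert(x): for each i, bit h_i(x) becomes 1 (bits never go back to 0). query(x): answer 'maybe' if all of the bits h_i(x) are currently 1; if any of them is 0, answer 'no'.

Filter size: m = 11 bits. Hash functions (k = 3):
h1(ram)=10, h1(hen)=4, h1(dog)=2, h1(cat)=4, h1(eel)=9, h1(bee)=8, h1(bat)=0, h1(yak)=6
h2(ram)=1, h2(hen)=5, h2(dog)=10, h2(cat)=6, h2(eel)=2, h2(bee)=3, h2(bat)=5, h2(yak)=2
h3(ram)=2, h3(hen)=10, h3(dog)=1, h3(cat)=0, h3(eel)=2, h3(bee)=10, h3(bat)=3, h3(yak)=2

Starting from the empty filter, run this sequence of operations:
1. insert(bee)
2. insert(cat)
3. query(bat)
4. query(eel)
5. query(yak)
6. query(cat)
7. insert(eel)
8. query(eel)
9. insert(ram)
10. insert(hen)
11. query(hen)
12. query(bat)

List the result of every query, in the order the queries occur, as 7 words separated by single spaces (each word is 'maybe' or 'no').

Start: bits=00000000000
Op 1: insert bee -> sets bits 3 8 10 -> bits=00010000101
Op 2: insert cat -> sets bits 0 4 6 -> bits=10011010101
Op 3: query bat -> checks bit0=1, bit3=1, bit5=0 (has a 0) -> no
Op 4: query eel -> checks bit2=0, bit9=0 (has a 0) -> no
Op 5: query yak -> checks bit2=0, bit6=1 (has a 0) -> no
Op 6: query cat -> checks bit0=1, bit4=1, bit6=1 (all 1) -> maybe
Op 7: insert eel -> sets bits 2 9 -> bits=10111010111
Op 8: query eel -> checks bit2=1, bit9=1 (all 1) -> maybe
Op 9: insert ram -> sets bits 1 2 10 -> bits=11111010111
Op 10: insert hen -> sets bits 4 5 10 -> bits=11111110111
Op 11: query hen -> checks bit4=1, bit5=1, bit10=1 (all 1) -> maybe
Op 12: query bat -> checks bit0=1, bit3=1, bit5=1 (all 1) -> maybe
Query results in order: no no no maybe maybe maybe maybe

Answer: no no no maybe maybe maybe maybe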